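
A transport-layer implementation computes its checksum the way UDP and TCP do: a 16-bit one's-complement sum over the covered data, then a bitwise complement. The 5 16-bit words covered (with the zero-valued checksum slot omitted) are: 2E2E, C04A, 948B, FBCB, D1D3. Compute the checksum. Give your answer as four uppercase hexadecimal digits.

One's-complement addition (fold any carry out of bit 15 back into bit 0):
  0x2E2E + 0xC04A = 0x0EE78
  0xEE78 + 0x948B = 0x18303 → wrap carry → 0x8304
  0x8304 + 0xFBCB = 0x17ECF → wrap carry → 0x7ED0
  0x7ED0 + 0xD1D3 = 0x150A3 → wrap carry → 0x50A4
One's-complement sum = 0x50A4.
Checksum = ~0x50A4 & 0xFFFF = 0xAF5B.

AF5B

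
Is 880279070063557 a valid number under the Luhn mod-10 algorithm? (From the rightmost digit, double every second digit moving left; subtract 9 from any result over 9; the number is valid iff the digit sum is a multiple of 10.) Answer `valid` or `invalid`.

invalid

From the right, keep odd positions and double even positions (subtract 9 from any doubled value over 9):
  doubled (positions 2,4,...): 1 6 0 5 9 4 7 → sum 32
  kept (positions 1,3,...): 7 5 6 0 0 7 0 8 → sum 33
Total = 65.
65 mod 10 = 5, so the number is invalid.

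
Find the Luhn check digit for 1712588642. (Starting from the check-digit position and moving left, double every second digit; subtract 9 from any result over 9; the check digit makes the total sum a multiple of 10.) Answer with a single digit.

Partial digits right→left: 2 4 6 8 8 5 2 1 7 1
Double every second digit counting from the check-digit position (so the 1st, 3rd, 5th, ... of the partial from the right).
  doubled (with −9 where >9): 4 3 7 4 5 → sum 23
  kept as-is: 4 8 5 1 1 → sum 19
Total = 23 + 19 = 42.
Check digit = (10 − (42 mod 10)) mod 10 = 8.

8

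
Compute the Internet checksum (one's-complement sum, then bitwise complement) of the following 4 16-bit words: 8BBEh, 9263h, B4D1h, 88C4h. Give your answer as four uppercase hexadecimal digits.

One's-complement addition (fold any carry out of bit 15 back into bit 0):
  0x8BBE + 0x9263 = 0x11E21 → wrap carry → 0x1E22
  0x1E22 + 0xB4D1 = 0x0D2F3
  0xD2F3 + 0x88C4 = 0x15BB7 → wrap carry → 0x5BB8
One's-complement sum = 0x5BB8.
Checksum = ~0x5BB8 & 0xFFFF = 0xA447.

A447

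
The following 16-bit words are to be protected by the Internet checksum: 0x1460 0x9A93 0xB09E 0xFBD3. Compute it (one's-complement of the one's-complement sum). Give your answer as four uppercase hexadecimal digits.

One's-complement addition (fold any carry out of bit 15 back into bit 0):
  0x1460 + 0x9A93 = 0x0AEF3
  0xAEF3 + 0xB09E = 0x15F91 → wrap carry → 0x5F92
  0x5F92 + 0xFBD3 = 0x15B65 → wrap carry → 0x5B66
One's-complement sum = 0x5B66.
Checksum = ~0x5B66 & 0xFFFF = 0xA499.

A499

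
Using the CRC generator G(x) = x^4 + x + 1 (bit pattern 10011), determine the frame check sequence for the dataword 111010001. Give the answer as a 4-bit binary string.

0000

Append 4 zeros: 1110100010000. Divide by 10011 (XOR where the leading bit is 1):
  pos 0: 11101 XOR 10011 = 01110
  pos 1: 11100 XOR 10011 = 01111
  pos 2: 11110 XOR 10011 = 01101
  pos 3: 11010 XOR 10011 = 01001
  pos 4: 10011 XOR 10011 = 00000
Remainder (last 4 bits) = 0000. This is the CRC / FCS.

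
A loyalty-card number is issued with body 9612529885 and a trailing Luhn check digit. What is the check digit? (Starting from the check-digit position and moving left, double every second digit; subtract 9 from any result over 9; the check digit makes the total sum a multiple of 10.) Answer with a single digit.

Partial digits right→left: 5 8 8 9 2 5 2 1 6 9
Double every second digit counting from the check-digit position (so the 1st, 3rd, 5th, ... of the partial from the right).
  doubled (with −9 where >9): 1 7 4 4 3 → sum 19
  kept as-is: 8 9 5 1 9 → sum 32
Total = 19 + 32 = 51.
Check digit = (10 − (51 mod 10)) mod 10 = 9.

9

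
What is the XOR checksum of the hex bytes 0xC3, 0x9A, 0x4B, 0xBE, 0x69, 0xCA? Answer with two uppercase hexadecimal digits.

XOR the bytes together:
  start with 0xC3
  0xC3 ⊕ 0x9A = 0x59
  0x59 ⊕ 0x4B = 0x12
  0x12 ⊕ 0xBE = 0xAC
  0xAC ⊕ 0x69 = 0xC5
  0xC5 ⊕ 0xCA = 0x0F

0F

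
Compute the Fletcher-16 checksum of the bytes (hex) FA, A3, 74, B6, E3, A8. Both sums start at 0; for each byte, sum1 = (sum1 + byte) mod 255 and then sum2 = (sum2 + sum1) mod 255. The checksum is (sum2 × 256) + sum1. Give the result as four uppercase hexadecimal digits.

Running sums (mod 255):
  after byte 0 (FA): sum1=250, sum2=250
  after byte 1 (A3): sum1=158, sum2=153
  after byte 2 (74): sum1=19, sum2=172
  after byte 3 (B6): sum1=201, sum2=118
  after byte 4 (E3): sum1=173, sum2=36
  after byte 5 (A8): sum1=86, sum2=122
Checksum = sum2·256 + sum1 = 122·256 + 86 = 31318 = 0x7A56.

7A56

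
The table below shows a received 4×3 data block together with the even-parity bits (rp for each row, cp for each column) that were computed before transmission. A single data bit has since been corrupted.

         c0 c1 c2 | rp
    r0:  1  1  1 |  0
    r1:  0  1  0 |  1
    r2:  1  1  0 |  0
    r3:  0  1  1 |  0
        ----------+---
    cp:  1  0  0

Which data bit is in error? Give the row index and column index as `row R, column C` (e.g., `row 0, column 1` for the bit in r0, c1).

row 0, column 0

Recompute each row's even parity and compare to rp:
  r0: data parity 1, sent rp 0 → mismatch
  r1: data parity 1, sent rp 1 → ok
  r2: data parity 0, sent rp 0 → ok
  r3: data parity 0, sent rp 0 → ok
Recompute each column's even parity and compare to cp:
  c0: data parity 0, sent cp 1 → mismatch
  c1: data parity 0, sent cp 0 → ok
  c2: data parity 0, sent cp 0 → ok
Exactly one row (r0) and one column (c0) fail → the flipped bit is at their intersection.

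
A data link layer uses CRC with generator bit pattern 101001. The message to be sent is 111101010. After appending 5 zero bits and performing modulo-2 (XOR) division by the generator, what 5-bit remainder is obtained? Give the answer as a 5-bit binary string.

11111

Append 5 zeros: 11110101000000. Divide by 101001 (XOR where the leading bit is 1):
  pos 0: 111101 XOR 101001 = 010100
  pos 1: 101000 XOR 101001 = 000001
  pos 6: 110000 XOR 101001 = 011001
  pos 7: 110010 XOR 101001 = 011011
  pos 8: 110110 XOR 101001 = 011111
Remainder (last 5 bits) = 11111. This is the CRC / FCS.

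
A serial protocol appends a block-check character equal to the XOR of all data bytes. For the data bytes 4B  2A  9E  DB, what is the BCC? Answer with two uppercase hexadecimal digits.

XOR the bytes together:
  start with 0x4B
  0x4B ⊕ 0x2A = 0x61
  0x61 ⊕ 0x9E = 0xFF
  0xFF ⊕ 0xDB = 0x24

24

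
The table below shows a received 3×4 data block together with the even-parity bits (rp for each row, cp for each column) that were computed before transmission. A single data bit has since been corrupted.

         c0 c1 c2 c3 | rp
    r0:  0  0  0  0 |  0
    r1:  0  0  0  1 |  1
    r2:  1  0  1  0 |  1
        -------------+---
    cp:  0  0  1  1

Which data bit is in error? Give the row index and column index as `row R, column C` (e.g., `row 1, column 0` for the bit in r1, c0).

Recompute each row's even parity and compare to rp:
  r0: data parity 0, sent rp 0 → ok
  r1: data parity 1, sent rp 1 → ok
  r2: data parity 0, sent rp 1 → mismatch
Recompute each column's even parity and compare to cp:
  c0: data parity 1, sent cp 0 → mismatch
  c1: data parity 0, sent cp 0 → ok
  c2: data parity 1, sent cp 1 → ok
  c3: data parity 1, sent cp 1 → ok
Exactly one row (r2) and one column (c0) fail → the flipped bit is at their intersection.

row 2, column 0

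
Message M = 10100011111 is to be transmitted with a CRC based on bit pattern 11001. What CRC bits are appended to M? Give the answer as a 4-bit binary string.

Append 4 zeros: 101000111110000. Divide by 11001 (XOR where the leading bit is 1):
  pos 0: 10100 XOR 11001 = 01101
  pos 1: 11010 XOR 11001 = 00011
  pos 4: 11111 XOR 11001 = 00110
  pos 6: 11011 XOR 11001 = 00010
  pos 9: 10000 XOR 11001 = 01001
  pos 10: 10010 XOR 11001 = 01011
Remainder (last 4 bits) = 1011. This is the CRC / FCS.

1011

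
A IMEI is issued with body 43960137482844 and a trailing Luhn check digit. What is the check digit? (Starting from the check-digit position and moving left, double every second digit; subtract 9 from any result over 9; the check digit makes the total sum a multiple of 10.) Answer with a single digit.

Partial digits right→left: 4 4 8 2 8 4 7 3 1 0 6 9 3 4
Double every second digit counting from the check-digit position (so the 1st, 3rd, 5th, ... of the partial from the right).
  doubled (with −9 where >9): 8 7 7 5 2 3 6 → sum 38
  kept as-is: 4 2 4 3 0 9 4 → sum 26
Total = 38 + 26 = 64.
Check digit = (10 − (64 mod 10)) mod 10 = 6.

6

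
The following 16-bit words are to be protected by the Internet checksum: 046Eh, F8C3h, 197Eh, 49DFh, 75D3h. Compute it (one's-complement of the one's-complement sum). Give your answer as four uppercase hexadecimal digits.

299D

One's-complement addition (fold any carry out of bit 15 back into bit 0):
  0x046E + 0xF8C3 = 0x0FD31
  0xFD31 + 0x197E = 0x116AF → wrap carry → 0x16B0
  0x16B0 + 0x49DF = 0x0608F
  0x608F + 0x75D3 = 0x0D662
One's-complement sum = 0xD662.
Checksum = ~0xD662 & 0xFFFF = 0x299D.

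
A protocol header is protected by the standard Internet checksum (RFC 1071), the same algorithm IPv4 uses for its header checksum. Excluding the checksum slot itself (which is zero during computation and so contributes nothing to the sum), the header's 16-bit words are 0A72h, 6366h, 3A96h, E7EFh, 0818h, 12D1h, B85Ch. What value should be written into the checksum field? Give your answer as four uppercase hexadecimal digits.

9C5B

One's-complement addition (fold any carry out of bit 15 back into bit 0):
  0x0A72 + 0x6366 = 0x06DD8
  0x6DD8 + 0x3A96 = 0x0A86E
  0xA86E + 0xE7EF = 0x1905D → wrap carry → 0x905E
  0x905E + 0x0818 = 0x09876
  0x9876 + 0x12D1 = 0x0AB47
  0xAB47 + 0xB85C = 0x163A3 → wrap carry → 0x63A4
One's-complement sum = 0x63A4.
Checksum = ~0x63A4 & 0xFFFF = 0x9C5B.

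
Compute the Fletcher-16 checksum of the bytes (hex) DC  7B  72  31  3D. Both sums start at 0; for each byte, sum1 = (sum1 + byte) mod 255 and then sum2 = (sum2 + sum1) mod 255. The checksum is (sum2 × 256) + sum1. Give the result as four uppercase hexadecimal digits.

3539

Running sums (mod 255):
  after byte 0 (DC): sum1=220, sum2=220
  after byte 1 (7B): sum1=88, sum2=53
  after byte 2 (72): sum1=202, sum2=0
  after byte 3 (31): sum1=251, sum2=251
  after byte 4 (3D): sum1=57, sum2=53
Checksum = sum2·256 + sum1 = 53·256 + 57 = 13625 = 0x3539.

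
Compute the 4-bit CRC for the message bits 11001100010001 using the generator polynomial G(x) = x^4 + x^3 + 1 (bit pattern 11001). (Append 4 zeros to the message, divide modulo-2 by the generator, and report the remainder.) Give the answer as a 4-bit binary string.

0100

Append 4 zeros: 110011000100010000. Divide by 11001 (XOR where the leading bit is 1):
  pos 0: 11001 XOR 11001 = 00000
  pos 5: 10001 XOR 11001 = 01000
  pos 6: 10000 XOR 11001 = 01001
  pos 7: 10010 XOR 11001 = 01011
  pos 8: 10110 XOR 11001 = 01111
  pos 9: 11111 XOR 11001 = 00110
  pos 11: 11000 XOR 11001 = 00001
Remainder (last 4 bits) = 0100. This is the CRC / FCS.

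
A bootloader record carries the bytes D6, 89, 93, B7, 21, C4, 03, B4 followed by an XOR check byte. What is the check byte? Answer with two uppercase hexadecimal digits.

XOR the bytes together:
  start with 0xD6
  0xD6 ⊕ 0x89 = 0x5F
  0x5F ⊕ 0x93 = 0xCC
  0xCC ⊕ 0xB7 = 0x7B
  0x7B ⊕ 0x21 = 0x5A
  0x5A ⊕ 0xC4 = 0x9E
  0x9E ⊕ 0x03 = 0x9D
  0x9D ⊕ 0xB4 = 0x29

29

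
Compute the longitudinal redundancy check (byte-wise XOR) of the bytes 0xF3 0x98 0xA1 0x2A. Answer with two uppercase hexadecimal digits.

E0

XOR the bytes together:
  start with 0xF3
  0xF3 ⊕ 0x98 = 0x6B
  0x6B ⊕ 0xA1 = 0xCA
  0xCA ⊕ 0x2A = 0xE0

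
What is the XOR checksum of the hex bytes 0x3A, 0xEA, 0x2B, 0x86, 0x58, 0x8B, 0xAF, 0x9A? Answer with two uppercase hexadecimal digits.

9B

XOR the bytes together:
  start with 0x3A
  0x3A ⊕ 0xEA = 0xD0
  0xD0 ⊕ 0x2B = 0xFB
  0xFB ⊕ 0x86 = 0x7D
  0x7D ⊕ 0x58 = 0x25
  0x25 ⊕ 0x8B = 0xAE
  0xAE ⊕ 0xAF = 0x01
  0x01 ⊕ 0x9A = 0x9B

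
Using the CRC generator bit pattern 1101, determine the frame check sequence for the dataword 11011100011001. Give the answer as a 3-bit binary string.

Append 3 zeros: 11011100011001000. Divide by 1101 (XOR where the leading bit is 1):
  pos 0: 1101 XOR 1101 = 0000
  pos 4: 1100 XOR 1101 = 0001
  pos 7: 1011 XOR 1101 = 0110
  pos 8: 1100 XOR 1101 = 0001
  pos 11: 1010 XOR 1101 = 0111
  pos 12: 1110 XOR 1101 = 0011
Remainder (last 3 bits) = 110. This is the CRC / FCS.

110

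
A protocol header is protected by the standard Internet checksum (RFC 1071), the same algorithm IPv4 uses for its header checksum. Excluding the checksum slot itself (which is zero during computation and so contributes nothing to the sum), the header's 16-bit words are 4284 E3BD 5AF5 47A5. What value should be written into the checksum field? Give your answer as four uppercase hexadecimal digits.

3723

One's-complement addition (fold any carry out of bit 15 back into bit 0):
  0x4284 + 0xE3BD = 0x12641 → wrap carry → 0x2642
  0x2642 + 0x5AF5 = 0x08137
  0x8137 + 0x47A5 = 0x0C8DC
One's-complement sum = 0xC8DC.
Checksum = ~0xC8DC & 0xFFFF = 0x3723.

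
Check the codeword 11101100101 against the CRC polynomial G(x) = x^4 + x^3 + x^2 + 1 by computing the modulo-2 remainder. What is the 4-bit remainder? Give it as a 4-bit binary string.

0010

Modulo-2 division of 11101100101 by 11101:
  pos 0: 11101 XOR 11101 = 00000
  pos 5: 10010 XOR 11101 = 01111
  pos 6: 11111 XOR 11101 = 00010
Remainder = 0010 (nonzero — an error is detected).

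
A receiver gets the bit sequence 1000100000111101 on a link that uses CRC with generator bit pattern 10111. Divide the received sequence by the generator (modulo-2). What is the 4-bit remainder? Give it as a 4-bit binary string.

0001

Modulo-2 division of 1000100000111101 by 10111:
  pos 0: 10001 XOR 10111 = 00110
  pos 2: 11000 XOR 10111 = 01111
  pos 3: 11110 XOR 10111 = 01001
  pos 4: 10010 XOR 10111 = 00101
  pos 6: 10101 XOR 10111 = 00010
  pos 9: 10111 XOR 10111 = 00000
Remainder = 0001 (nonzero — an error is detected).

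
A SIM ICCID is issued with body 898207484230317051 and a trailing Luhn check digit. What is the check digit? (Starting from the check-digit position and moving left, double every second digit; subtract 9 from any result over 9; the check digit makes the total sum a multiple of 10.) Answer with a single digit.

Partial digits right→left: 1 5 0 7 1 3 0 3 2 4 8 4 7 0 2 8 9 8
Double every second digit counting from the check-digit position (so the 1st, 3rd, 5th, ... of the partial from the right).
  doubled (with −9 where >9): 2 0 2 0 4 7 5 4 9 → sum 33
  kept as-is: 5 7 3 3 4 4 0 8 8 → sum 42
Total = 33 + 42 = 75.
Check digit = (10 − (75 mod 10)) mod 10 = 5.

5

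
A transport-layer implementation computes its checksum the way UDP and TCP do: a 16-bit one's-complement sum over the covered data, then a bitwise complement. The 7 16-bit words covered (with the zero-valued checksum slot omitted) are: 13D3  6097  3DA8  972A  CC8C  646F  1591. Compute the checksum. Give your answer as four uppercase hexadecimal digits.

One's-complement addition (fold any carry out of bit 15 back into bit 0):
  0x13D3 + 0x6097 = 0x0746A
  0x746A + 0x3DA8 = 0x0B212
  0xB212 + 0x972A = 0x1493C → wrap carry → 0x493D
  0x493D + 0xCC8C = 0x115C9 → wrap carry → 0x15CA
  0x15CA + 0x646F = 0x07A39
  0x7A39 + 0x1591 = 0x08FCA
One's-complement sum = 0x8FCA.
Checksum = ~0x8FCA & 0xFFFF = 0x7035.

7035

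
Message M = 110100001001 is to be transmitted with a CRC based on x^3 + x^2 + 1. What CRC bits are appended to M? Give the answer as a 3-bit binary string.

011

Append 3 zeros: 110100001001000. Divide by 1101 (XOR where the leading bit is 1):
  pos 0: 1101 XOR 1101 = 0000
  pos 8: 1001 XOR 1101 = 0100
  pos 9: 1000 XOR 1101 = 0101
  pos 10: 1010 XOR 1101 = 0111
  pos 11: 1110 XOR 1101 = 0011
Remainder (last 3 bits) = 011. This is the CRC / FCS.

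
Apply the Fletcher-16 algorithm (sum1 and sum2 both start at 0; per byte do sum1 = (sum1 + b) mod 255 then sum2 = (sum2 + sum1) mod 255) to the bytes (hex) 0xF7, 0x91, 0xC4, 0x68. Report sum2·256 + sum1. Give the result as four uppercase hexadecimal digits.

86B6

Running sums (mod 255):
  after byte 0 (0xF7): sum1=247, sum2=247
  after byte 1 (0x91): sum1=137, sum2=129
  after byte 2 (0xC4): sum1=78, sum2=207
  after byte 3 (0x68): sum1=182, sum2=134
Checksum = sum2·256 + sum1 = 134·256 + 182 = 34486 = 0x86B6.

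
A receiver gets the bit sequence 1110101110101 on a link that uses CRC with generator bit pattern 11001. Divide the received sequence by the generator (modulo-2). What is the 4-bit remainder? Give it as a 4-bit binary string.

0010

Modulo-2 division of 1110101110101 by 11001:
  pos 0: 11101 XOR 11001 = 00100
  pos 2: 10001 XOR 11001 = 01000
  pos 3: 10001 XOR 11001 = 01000
  pos 4: 10001 XOR 11001 = 01000
  pos 5: 10000 XOR 11001 = 01001
  pos 6: 10011 XOR 11001 = 01010
  pos 7: 10100 XOR 11001 = 01101
  pos 8: 11011 XOR 11001 = 00010
Remainder = 0010 (nonzero — an error is detected).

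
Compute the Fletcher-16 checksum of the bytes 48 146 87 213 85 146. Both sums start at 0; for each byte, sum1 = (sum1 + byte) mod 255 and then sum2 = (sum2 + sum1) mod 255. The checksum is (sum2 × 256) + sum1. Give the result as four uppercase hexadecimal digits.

Running sums (mod 255):
  after byte 0 (48): sum1=48, sum2=48
  after byte 1 (146): sum1=194, sum2=242
  after byte 2 (87): sum1=26, sum2=13
  after byte 3 (213): sum1=239, sum2=252
  after byte 4 (85): sum1=69, sum2=66
  after byte 5 (146): sum1=215, sum2=26
Checksum = sum2·256 + sum1 = 26·256 + 215 = 6871 = 0x1AD7.

1AD7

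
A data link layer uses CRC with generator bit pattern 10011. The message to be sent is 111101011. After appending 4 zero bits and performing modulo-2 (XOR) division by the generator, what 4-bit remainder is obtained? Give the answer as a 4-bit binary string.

0010

Append 4 zeros: 1111010110000. Divide by 10011 (XOR where the leading bit is 1):
  pos 0: 11110 XOR 10011 = 01101
  pos 1: 11011 XOR 10011 = 01000
  pos 2: 10000 XOR 10011 = 00011
  pos 5: 11110 XOR 10011 = 01101
  pos 6: 11010 XOR 10011 = 01001
  pos 7: 10010 XOR 10011 = 00001
Remainder (last 4 bits) = 0010. This is the CRC / FCS.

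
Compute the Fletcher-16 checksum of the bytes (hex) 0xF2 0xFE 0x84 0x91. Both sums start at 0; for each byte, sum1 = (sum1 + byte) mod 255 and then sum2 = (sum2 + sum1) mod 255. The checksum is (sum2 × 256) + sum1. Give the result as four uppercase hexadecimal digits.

6308

Running sums (mod 255):
  after byte 0 (0xF2): sum1=242, sum2=242
  after byte 1 (0xFE): sum1=241, sum2=228
  after byte 2 (0x84): sum1=118, sum2=91
  after byte 3 (0x91): sum1=8, sum2=99
Checksum = sum2·256 + sum1 = 99·256 + 8 = 25352 = 0x6308.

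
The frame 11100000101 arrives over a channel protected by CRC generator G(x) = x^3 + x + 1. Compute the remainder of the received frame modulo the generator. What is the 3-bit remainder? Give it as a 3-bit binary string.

Modulo-2 division of 11100000101 by 1011:
  pos 0: 1110 XOR 1011 = 0101
  pos 1: 1010 XOR 1011 = 0001
  pos 4: 1000 XOR 1011 = 0011
  pos 6: 1110 XOR 1011 = 0101
  pos 7: 1011 XOR 1011 = 0000
Remainder = 000 (zero — the frame passes the CRC check).

000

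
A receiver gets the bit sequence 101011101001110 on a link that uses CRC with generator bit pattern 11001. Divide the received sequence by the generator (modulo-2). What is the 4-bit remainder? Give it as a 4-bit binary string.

Modulo-2 division of 101011101001110 by 11001:
  pos 0: 10101 XOR 11001 = 01100
  pos 1: 11001 XOR 11001 = 00000
  pos 6: 10100 XOR 11001 = 01101
  pos 7: 11011 XOR 11001 = 00010
  pos 10: 10110 XOR 11001 = 01111
Remainder = 1111 (nonzero — an error is detected).

1111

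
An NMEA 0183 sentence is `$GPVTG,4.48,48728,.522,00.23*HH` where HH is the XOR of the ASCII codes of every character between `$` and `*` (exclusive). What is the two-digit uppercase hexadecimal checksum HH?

XOR the ASCII codes of the payload characters:
  'G' = 0x47 → acc = 0x47
  'P' = 0x50 → acc = 0x17
  'V' = 0x56 → acc = 0x41
  'T' = 0x54 → acc = 0x15
  'G' = 0x47 → acc = 0x52
  ',' = 0x2C → acc = 0x7E
  '4' = 0x34 → acc = 0x4A
  '.' = 0x2E → acc = 0x64
  '4' = 0x34 → acc = 0x50
  '8' = 0x38 → acc = 0x68
  ',' = 0x2C → acc = 0x44
  '4' = 0x34 → acc = 0x70
  '8' = 0x38 → acc = 0x48
  '7' = 0x37 → acc = 0x7F
  '2' = 0x32 → acc = 0x4D
  '8' = 0x38 → acc = 0x75
  ',' = 0x2C → acc = 0x59
  '.' = 0x2E → acc = 0x77
  '5' = 0x35 → acc = 0x42
  '2' = 0x32 → acc = 0x70
  '2' = 0x32 → acc = 0x42
  ',' = 0x2C → acc = 0x6E
  '0' = 0x30 → acc = 0x5E
  '0' = 0x30 → acc = 0x6E
  '.' = 0x2E → acc = 0x40
  '2' = 0x32 → acc = 0x72
  '3' = 0x33 → acc = 0x41
Checksum = 0x41.

41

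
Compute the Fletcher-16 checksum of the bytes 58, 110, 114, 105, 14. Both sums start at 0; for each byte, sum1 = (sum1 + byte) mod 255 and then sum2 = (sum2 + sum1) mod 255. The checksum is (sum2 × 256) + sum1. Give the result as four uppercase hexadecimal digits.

1592

Running sums (mod 255):
  after byte 0 (58): sum1=58, sum2=58
  after byte 1 (110): sum1=168, sum2=226
  after byte 2 (114): sum1=27, sum2=253
  after byte 3 (105): sum1=132, sum2=130
  after byte 4 (14): sum1=146, sum2=21
Checksum = sum2·256 + sum1 = 21·256 + 146 = 5522 = 0x1592.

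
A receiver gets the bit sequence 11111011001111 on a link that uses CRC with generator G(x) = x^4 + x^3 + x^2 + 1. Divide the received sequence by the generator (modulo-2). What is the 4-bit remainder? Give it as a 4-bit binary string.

Modulo-2 division of 11111011001111 by 11101:
  pos 0: 11111 XOR 11101 = 00010
  pos 3: 10011 XOR 11101 = 01110
  pos 4: 11100 XOR 11101 = 00001
  pos 8: 10111 XOR 11101 = 01010
  pos 9: 10101 XOR 11101 = 01000
Remainder = 1000 (nonzero — an error is detected).

1000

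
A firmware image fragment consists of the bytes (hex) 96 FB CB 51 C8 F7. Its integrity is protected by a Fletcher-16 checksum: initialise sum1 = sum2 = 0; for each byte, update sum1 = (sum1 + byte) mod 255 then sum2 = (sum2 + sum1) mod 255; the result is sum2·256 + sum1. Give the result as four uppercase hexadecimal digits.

2070

Running sums (mod 255):
  after byte 0 (96): sum1=150, sum2=150
  after byte 1 (FB): sum1=146, sum2=41
  after byte 2 (CB): sum1=94, sum2=135
  after byte 3 (51): sum1=175, sum2=55
  after byte 4 (C8): sum1=120, sum2=175
  after byte 5 (F7): sum1=112, sum2=32
Checksum = sum2·256 + sum1 = 32·256 + 112 = 8304 = 0x2070.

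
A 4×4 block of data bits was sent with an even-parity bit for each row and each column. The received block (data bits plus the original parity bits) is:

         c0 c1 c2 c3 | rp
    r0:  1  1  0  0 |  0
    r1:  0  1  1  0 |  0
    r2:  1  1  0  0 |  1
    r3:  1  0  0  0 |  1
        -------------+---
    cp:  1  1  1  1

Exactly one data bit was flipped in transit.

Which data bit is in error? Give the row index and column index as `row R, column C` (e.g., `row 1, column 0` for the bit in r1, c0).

Recompute each row's even parity and compare to rp:
  r0: data parity 0, sent rp 0 → ok
  r1: data parity 0, sent rp 0 → ok
  r2: data parity 0, sent rp 1 → mismatch
  r3: data parity 1, sent rp 1 → ok
Recompute each column's even parity and compare to cp:
  c0: data parity 1, sent cp 1 → ok
  c1: data parity 1, sent cp 1 → ok
  c2: data parity 1, sent cp 1 → ok
  c3: data parity 0, sent cp 1 → mismatch
Exactly one row (r2) and one column (c3) fail → the flipped bit is at their intersection.

row 2, column 3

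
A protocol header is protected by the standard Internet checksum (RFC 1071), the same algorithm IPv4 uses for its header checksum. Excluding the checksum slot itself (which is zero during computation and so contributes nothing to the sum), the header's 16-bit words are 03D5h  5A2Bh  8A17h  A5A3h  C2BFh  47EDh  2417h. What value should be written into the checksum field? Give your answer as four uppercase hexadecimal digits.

One's-complement addition (fold any carry out of bit 15 back into bit 0):
  0x03D5 + 0x5A2B = 0x05E00
  0x5E00 + 0x8A17 = 0x0E817
  0xE817 + 0xA5A3 = 0x18DBA → wrap carry → 0x8DBB
  0x8DBB + 0xC2BF = 0x1507A → wrap carry → 0x507B
  0x507B + 0x47ED = 0x09868
  0x9868 + 0x2417 = 0x0BC7F
One's-complement sum = 0xBC7F.
Checksum = ~0xBC7F & 0xFFFF = 0x4380.

4380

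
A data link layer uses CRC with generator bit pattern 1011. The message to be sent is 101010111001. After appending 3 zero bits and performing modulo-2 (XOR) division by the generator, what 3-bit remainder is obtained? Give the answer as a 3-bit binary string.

000

Append 3 zeros: 101010111001000. Divide by 1011 (XOR where the leading bit is 1):
  pos 0: 1010 XOR 1011 = 0001
  pos 3: 1101 XOR 1011 = 0110
  pos 4: 1101 XOR 1011 = 0110
  pos 5: 1101 XOR 1011 = 0110
  pos 6: 1100 XOR 1011 = 0111
  pos 7: 1110 XOR 1011 = 0101
  pos 8: 1011 XOR 1011 = 0000
Remainder (last 3 bits) = 000. This is the CRC / FCS.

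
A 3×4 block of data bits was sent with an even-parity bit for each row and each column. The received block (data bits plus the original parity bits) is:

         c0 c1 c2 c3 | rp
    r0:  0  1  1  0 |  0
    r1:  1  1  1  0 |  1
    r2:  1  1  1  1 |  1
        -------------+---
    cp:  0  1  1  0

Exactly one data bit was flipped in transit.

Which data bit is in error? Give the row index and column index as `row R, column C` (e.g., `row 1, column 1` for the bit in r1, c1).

row 2, column 3

Recompute each row's even parity and compare to rp:
  r0: data parity 0, sent rp 0 → ok
  r1: data parity 1, sent rp 1 → ok
  r2: data parity 0, sent rp 1 → mismatch
Recompute each column's even parity and compare to cp:
  c0: data parity 0, sent cp 0 → ok
  c1: data parity 1, sent cp 1 → ok
  c2: data parity 1, sent cp 1 → ok
  c3: data parity 1, sent cp 0 → mismatch
Exactly one row (r2) and one column (c3) fail → the flipped bit is at their intersection.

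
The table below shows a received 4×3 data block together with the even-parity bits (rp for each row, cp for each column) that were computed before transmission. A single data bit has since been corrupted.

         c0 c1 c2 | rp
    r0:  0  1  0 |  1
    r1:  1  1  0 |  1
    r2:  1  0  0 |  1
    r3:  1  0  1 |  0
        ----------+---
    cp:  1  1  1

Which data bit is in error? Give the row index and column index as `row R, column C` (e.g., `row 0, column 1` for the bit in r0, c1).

row 1, column 1

Recompute each row's even parity and compare to rp:
  r0: data parity 1, sent rp 1 → ok
  r1: data parity 0, sent rp 1 → mismatch
  r2: data parity 1, sent rp 1 → ok
  r3: data parity 0, sent rp 0 → ok
Recompute each column's even parity and compare to cp:
  c0: data parity 1, sent cp 1 → ok
  c1: data parity 0, sent cp 1 → mismatch
  c2: data parity 1, sent cp 1 → ok
Exactly one row (r1) and one column (c1) fail → the flipped bit is at their intersection.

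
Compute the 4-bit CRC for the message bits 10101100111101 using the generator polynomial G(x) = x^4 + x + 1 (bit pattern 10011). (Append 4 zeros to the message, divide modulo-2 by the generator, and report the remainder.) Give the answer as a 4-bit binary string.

Append 4 zeros: 101011001111010000. Divide by 10011 (XOR where the leading bit is 1):
  pos 0: 10101 XOR 10011 = 00110
  pos 2: 11010 XOR 10011 = 01001
  pos 3: 10010 XOR 10011 = 00001
  pos 7: 11111 XOR 10011 = 01100
  pos 8: 11000 XOR 10011 = 01011
  pos 9: 10111 XOR 10011 = 00100
  pos 11: 10000 XOR 10011 = 00011
Remainder (last 4 bits) = 1100. This is the CRC / FCS.

1100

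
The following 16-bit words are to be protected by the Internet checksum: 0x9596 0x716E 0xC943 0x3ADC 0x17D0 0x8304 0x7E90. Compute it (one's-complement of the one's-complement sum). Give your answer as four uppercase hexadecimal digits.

DB75

One's-complement addition (fold any carry out of bit 15 back into bit 0):
  0x9596 + 0x716E = 0x10704 → wrap carry → 0x0705
  0x0705 + 0xC943 = 0x0D048
  0xD048 + 0x3ADC = 0x10B24 → wrap carry → 0x0B25
  0x0B25 + 0x17D0 = 0x022F5
  0x22F5 + 0x8304 = 0x0A5F9
  0xA5F9 + 0x7E90 = 0x12489 → wrap carry → 0x248A
One's-complement sum = 0x248A.
Checksum = ~0x248A & 0xFFFF = 0xDB75.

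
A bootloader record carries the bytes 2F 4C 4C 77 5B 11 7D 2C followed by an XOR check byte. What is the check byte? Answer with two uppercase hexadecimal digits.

43

XOR the bytes together:
  start with 0x2F
  0x2F ⊕ 0x4C = 0x63
  0x63 ⊕ 0x4C = 0x2F
  0x2F ⊕ 0x77 = 0x58
  0x58 ⊕ 0x5B = 0x03
  0x03 ⊕ 0x11 = 0x12
  0x12 ⊕ 0x7D = 0x6F
  0x6F ⊕ 0x2C = 0x43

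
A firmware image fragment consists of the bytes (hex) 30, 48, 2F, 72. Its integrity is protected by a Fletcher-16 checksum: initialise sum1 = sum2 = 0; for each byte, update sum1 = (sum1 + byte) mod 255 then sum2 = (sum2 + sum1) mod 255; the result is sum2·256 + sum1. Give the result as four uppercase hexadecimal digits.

Running sums (mod 255):
  after byte 0 (30): sum1=48, sum2=48
  after byte 1 (48): sum1=120, sum2=168
  after byte 2 (2F): sum1=167, sum2=80
  after byte 3 (72): sum1=26, sum2=106
Checksum = sum2·256 + sum1 = 106·256 + 26 = 27162 = 0x6A1A.

6A1A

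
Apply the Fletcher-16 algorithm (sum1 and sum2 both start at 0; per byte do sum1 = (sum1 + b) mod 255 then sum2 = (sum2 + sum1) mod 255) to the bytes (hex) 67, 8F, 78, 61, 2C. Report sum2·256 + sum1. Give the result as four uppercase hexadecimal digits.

Running sums (mod 255):
  after byte 0 (67): sum1=103, sum2=103
  after byte 1 (8F): sum1=246, sum2=94
  after byte 2 (78): sum1=111, sum2=205
  after byte 3 (61): sum1=208, sum2=158
  after byte 4 (2C): sum1=252, sum2=155
Checksum = sum2·256 + sum1 = 155·256 + 252 = 39932 = 0x9BFC.

9BFC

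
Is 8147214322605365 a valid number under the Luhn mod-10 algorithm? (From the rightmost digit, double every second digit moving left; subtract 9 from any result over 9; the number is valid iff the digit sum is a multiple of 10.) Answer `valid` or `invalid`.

valid

From the right, keep odd positions and double even positions (subtract 9 from any doubled value over 9):
  doubled (positions 2,4,...): 3 1 3 4 8 4 8 7 → sum 38
  kept (positions 1,3,...): 5 3 0 2 3 1 7 1 → sum 22
Total = 60.
60 mod 10 = 0, so the number is valid.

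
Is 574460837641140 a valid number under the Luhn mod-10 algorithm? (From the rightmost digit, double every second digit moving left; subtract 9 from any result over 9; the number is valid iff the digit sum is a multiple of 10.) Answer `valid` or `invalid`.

invalid

From the right, keep odd positions and double even positions (subtract 9 from any doubled value over 9):
  doubled (positions 2,4,...): 8 2 3 6 0 8 5 → sum 32
  kept (positions 1,3,...): 0 1 4 7 8 6 4 5 → sum 35
Total = 67.
67 mod 10 = 7, so the number is invalid.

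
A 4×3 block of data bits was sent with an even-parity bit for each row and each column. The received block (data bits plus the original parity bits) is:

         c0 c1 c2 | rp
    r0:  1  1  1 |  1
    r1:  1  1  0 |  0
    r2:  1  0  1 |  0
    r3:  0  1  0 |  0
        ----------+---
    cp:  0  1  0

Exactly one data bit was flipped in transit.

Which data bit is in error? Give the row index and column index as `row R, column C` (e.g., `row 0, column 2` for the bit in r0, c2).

row 3, column 0

Recompute each row's even parity and compare to rp:
  r0: data parity 1, sent rp 1 → ok
  r1: data parity 0, sent rp 0 → ok
  r2: data parity 0, sent rp 0 → ok
  r3: data parity 1, sent rp 0 → mismatch
Recompute each column's even parity and compare to cp:
  c0: data parity 1, sent cp 0 → mismatch
  c1: data parity 1, sent cp 1 → ok
  c2: data parity 0, sent cp 0 → ok
Exactly one row (r3) and one column (c0) fail → the flipped bit is at their intersection.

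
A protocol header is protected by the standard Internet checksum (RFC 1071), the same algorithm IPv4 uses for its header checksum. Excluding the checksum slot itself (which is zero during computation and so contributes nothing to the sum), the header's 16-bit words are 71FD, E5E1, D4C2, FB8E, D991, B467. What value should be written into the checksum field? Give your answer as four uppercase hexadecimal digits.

49D5

One's-complement addition (fold any carry out of bit 15 back into bit 0):
  0x71FD + 0xE5E1 = 0x157DE → wrap carry → 0x57DF
  0x57DF + 0xD4C2 = 0x12CA1 → wrap carry → 0x2CA2
  0x2CA2 + 0xFB8E = 0x12830 → wrap carry → 0x2831
  0x2831 + 0xD991 = 0x101C2 → wrap carry → 0x01C3
  0x01C3 + 0xB467 = 0x0B62A
One's-complement sum = 0xB62A.
Checksum = ~0xB62A & 0xFFFF = 0x49D5.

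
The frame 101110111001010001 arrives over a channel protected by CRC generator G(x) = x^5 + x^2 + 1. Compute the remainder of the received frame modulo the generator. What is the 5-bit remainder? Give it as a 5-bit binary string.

11010

Modulo-2 division of 101110111001010001 by 100101:
  pos 0: 101110 XOR 100101 = 001011
  pos 2: 101111 XOR 100101 = 001010
  pos 4: 101010 XOR 100101 = 001111
  pos 6: 111101 XOR 100101 = 011000
  pos 7: 110000 XOR 100101 = 010101
  pos 8: 101011 XOR 100101 = 001110
  pos 10: 111000 XOR 100101 = 011101
  pos 11: 111010 XOR 100101 = 011111
  pos 12: 111111 XOR 100101 = 011010
Remainder = 11010 (nonzero — an error is detected).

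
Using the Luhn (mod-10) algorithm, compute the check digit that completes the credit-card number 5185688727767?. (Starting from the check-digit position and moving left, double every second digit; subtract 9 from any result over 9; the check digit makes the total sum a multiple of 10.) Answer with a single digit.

4

Partial digits right→left: 7 6 7 7 2 7 8 8 6 5 8 1 5
Double every second digit counting from the check-digit position (so the 1st, 3rd, 5th, ... of the partial from the right).
  doubled (with −9 where >9): 5 5 4 7 3 7 1 → sum 32
  kept as-is: 6 7 7 8 5 1 → sum 34
Total = 32 + 34 = 66.
Check digit = (10 − (66 mod 10)) mod 10 = 4.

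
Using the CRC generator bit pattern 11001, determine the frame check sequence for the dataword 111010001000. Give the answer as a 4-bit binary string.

Append 4 zeros: 1110100010000000. Divide by 11001 (XOR where the leading bit is 1):
  pos 0: 11101 XOR 11001 = 00100
  pos 2: 10000 XOR 11001 = 01001
  pos 3: 10010 XOR 11001 = 01011
  pos 4: 10111 XOR 11001 = 01110
  pos 5: 11100 XOR 11001 = 00101
  pos 7: 10100 XOR 11001 = 01101
  pos 8: 11010 XOR 11001 = 00011
  pos 11: 11000 XOR 11001 = 00001
Remainder (last 4 bits) = 0001. This is the CRC / FCS.

0001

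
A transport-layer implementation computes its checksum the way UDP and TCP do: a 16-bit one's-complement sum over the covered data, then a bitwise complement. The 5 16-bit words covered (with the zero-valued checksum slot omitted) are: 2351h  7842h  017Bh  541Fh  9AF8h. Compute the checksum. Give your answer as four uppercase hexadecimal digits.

73D9

One's-complement addition (fold any carry out of bit 15 back into bit 0):
  0x2351 + 0x7842 = 0x09B93
  0x9B93 + 0x017B = 0x09D0E
  0x9D0E + 0x541F = 0x0F12D
  0xF12D + 0x9AF8 = 0x18C25 → wrap carry → 0x8C26
One's-complement sum = 0x8C26.
Checksum = ~0x8C26 & 0xFFFF = 0x73D9.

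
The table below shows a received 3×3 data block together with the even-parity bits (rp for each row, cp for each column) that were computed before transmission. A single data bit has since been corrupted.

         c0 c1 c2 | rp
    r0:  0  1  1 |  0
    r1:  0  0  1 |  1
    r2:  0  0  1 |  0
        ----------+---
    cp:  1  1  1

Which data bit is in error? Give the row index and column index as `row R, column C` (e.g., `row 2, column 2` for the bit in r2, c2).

Recompute each row's even parity and compare to rp:
  r0: data parity 0, sent rp 0 → ok
  r1: data parity 1, sent rp 1 → ok
  r2: data parity 1, sent rp 0 → mismatch
Recompute each column's even parity and compare to cp:
  c0: data parity 0, sent cp 1 → mismatch
  c1: data parity 1, sent cp 1 → ok
  c2: data parity 1, sent cp 1 → ok
Exactly one row (r2) and one column (c0) fail → the flipped bit is at their intersection.

row 2, column 0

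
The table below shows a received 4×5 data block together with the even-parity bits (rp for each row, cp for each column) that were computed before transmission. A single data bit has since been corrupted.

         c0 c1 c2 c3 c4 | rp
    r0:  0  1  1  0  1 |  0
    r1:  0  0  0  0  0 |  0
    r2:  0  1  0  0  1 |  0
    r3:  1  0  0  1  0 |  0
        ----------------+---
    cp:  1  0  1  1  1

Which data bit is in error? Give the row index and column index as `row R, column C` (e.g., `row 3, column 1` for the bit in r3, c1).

row 0, column 4

Recompute each row's even parity and compare to rp:
  r0: data parity 1, sent rp 0 → mismatch
  r1: data parity 0, sent rp 0 → ok
  r2: data parity 0, sent rp 0 → ok
  r3: data parity 0, sent rp 0 → ok
Recompute each column's even parity and compare to cp:
  c0: data parity 1, sent cp 1 → ok
  c1: data parity 0, sent cp 0 → ok
  c2: data parity 1, sent cp 1 → ok
  c3: data parity 1, sent cp 1 → ok
  c4: data parity 0, sent cp 1 → mismatch
Exactly one row (r0) and one column (c4) fail → the flipped bit is at their intersection.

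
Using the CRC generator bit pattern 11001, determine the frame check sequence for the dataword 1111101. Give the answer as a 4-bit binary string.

Append 4 zeros: 11111010000. Divide by 11001 (XOR where the leading bit is 1):
  pos 0: 11111 XOR 11001 = 00110
  pos 2: 11001 XOR 11001 = 00000
Remainder (last 4 bits) = 0000. This is the CRC / FCS.

0000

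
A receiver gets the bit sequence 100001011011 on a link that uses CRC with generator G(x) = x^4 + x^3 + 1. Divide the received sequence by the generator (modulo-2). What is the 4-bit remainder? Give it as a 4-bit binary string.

0000

Modulo-2 division of 100001011011 by 11001:
  pos 0: 10000 XOR 11001 = 01001
  pos 1: 10011 XOR 11001 = 01010
  pos 2: 10100 XOR 11001 = 01101
  pos 3: 11011 XOR 11001 = 00010
  pos 6: 10101 XOR 11001 = 01100
  pos 7: 11001 XOR 11001 = 00000
Remainder = 0000 (zero — the frame passes the CRC check).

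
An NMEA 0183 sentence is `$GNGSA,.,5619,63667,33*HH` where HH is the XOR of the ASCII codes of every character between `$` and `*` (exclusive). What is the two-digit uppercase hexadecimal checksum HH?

XOR the ASCII codes of the payload characters:
  'G' = 0x47 → acc = 0x47
  'N' = 0x4E → acc = 0x09
  'G' = 0x47 → acc = 0x4E
  'S' = 0x53 → acc = 0x1D
  'A' = 0x41 → acc = 0x5C
  ',' = 0x2C → acc = 0x70
  '.' = 0x2E → acc = 0x5E
  ',' = 0x2C → acc = 0x72
  '5' = 0x35 → acc = 0x47
  '6' = 0x36 → acc = 0x71
  '1' = 0x31 → acc = 0x40
  '9' = 0x39 → acc = 0x79
  ',' = 0x2C → acc = 0x55
  '6' = 0x36 → acc = 0x63
  '3' = 0x33 → acc = 0x50
  '6' = 0x36 → acc = 0x66
  '6' = 0x36 → acc = 0x50
  '7' = 0x37 → acc = 0x67
  ',' = 0x2C → acc = 0x4B
  '3' = 0x33 → acc = 0x78
  '3' = 0x33 → acc = 0x4B
Checksum = 0x4B.

4B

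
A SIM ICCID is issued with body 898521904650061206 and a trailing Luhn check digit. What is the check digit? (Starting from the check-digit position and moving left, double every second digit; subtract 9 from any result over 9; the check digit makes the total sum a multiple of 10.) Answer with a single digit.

Partial digits right→left: 6 0 2 1 6 0 0 5 6 4 0 9 1 2 5 8 9 8
Double every second digit counting from the check-digit position (so the 1st, 3rd, 5th, ... of the partial from the right).
  doubled (with −9 where >9): 3 4 3 0 3 0 2 1 9 → sum 25
  kept as-is: 0 1 0 5 4 9 2 8 8 → sum 37
Total = 25 + 37 = 62.
Check digit = (10 − (62 mod 10)) mod 10 = 8.

8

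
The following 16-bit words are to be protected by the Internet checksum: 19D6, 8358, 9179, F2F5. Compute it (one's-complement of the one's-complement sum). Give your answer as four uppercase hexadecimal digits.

DE61

One's-complement addition (fold any carry out of bit 15 back into bit 0):
  0x19D6 + 0x8358 = 0x09D2E
  0x9D2E + 0x9179 = 0x12EA7 → wrap carry → 0x2EA8
  0x2EA8 + 0xF2F5 = 0x1219D → wrap carry → 0x219E
One's-complement sum = 0x219E.
Checksum = ~0x219E & 0xFFFF = 0xDE61.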